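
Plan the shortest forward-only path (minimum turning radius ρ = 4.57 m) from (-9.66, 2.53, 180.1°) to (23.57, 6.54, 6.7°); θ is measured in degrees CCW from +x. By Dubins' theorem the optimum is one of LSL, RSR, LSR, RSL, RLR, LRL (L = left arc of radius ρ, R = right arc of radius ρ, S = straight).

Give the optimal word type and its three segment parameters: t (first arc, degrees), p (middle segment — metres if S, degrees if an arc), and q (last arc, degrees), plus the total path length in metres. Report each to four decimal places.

RSL: t = 189.2701°, p = 31.6527 m, q = 15.8701°, L = 48.0150 m

Let ψ = atan2(Δy, Δx) = atan2(4.01, 33.23) = 6.8808° be the start→goal bearing.
Normalize: d = |goal − start| / ρ = 33.471077/4.57 = 7.324087, α = (θ_start − ψ) mod 360° = 173.2192° = 3.023245 rad, β = (θ_goal − ψ) mod 360° = 359.8192° = 6.280029 rad.
Common terms: sin α = 0.118072, cos α = -0.993005, sin β = -0.003156, cos β = 0.999995, cos(α−β) = -0.993373, d² = 53.642249. Work in radians in the unit-radius frame; every candidate has L = ρ·(t + p + q).
LSL: p² = 2 + d² − 2cos(α−β) + 2d(sin α − sin β) = 59.404768; p = √p² = 7.707449; φ = atan2(cos β − cos α, d + sin α − sin β) = 0.261553 rad; t = (φ − α) mod 2π = 3.521494 rad, q = (β − φ) mod 2π = 6.018476 rad → L = 4.57·(3.521494 + 7.707449 + 6.018476) = 4.57·17.247419 = 78.820703 m
RSR: p² = 2 + d² − 2cos(α−β) + 2d(sin β − sin α) = 55.853221; p = √p² = 7.473501; φ = atan2(cos α − cos β, d − sin α + sin β) = -0.269942 rad; t = (α − φ) mod 2π = 3.293187 rad, q = (φ − β) mod 2π = 6.016400 rad → L = 4.57·(3.293187 + 7.473501 + 6.016400) = 4.57·16.783087 = 76.698710 m
LSR: p² = d² − 2 + 2cos(α−β) + 2d(sin α + sin β) = 51.338808; p = √p² = 7.165110; φ = atan2(−cos α − cos β, d + sin α + sin β) − atan2(−2, p) = 0.271262 rad; t = (φ − α) mod 2π = 3.531203 rad, q = (φ − β) mod 2π = 0.274419 rad → L = 4.57·(3.531203 + 7.165110 + 0.274419) = 4.57·10.970732 = 50.136247 m
RSL: p² = d² − 2 + 2cos(α−β) − 2d(sin α + sin β) = 47.972199; p = √p² = 6.926197; φ = atan2(cos α + cos β, d − sin α − sin β) − atan2(2, p) = -0.280143 rad; t = (α − φ) mod 2π = 3.303387 rad, q = (β − φ) mod 2π = 0.276986 rad → L = 4.57·(3.303387 + 6.926197 + 0.276986) = 4.57·10.506570 = 48.015024 m
RLR: c = (6 − d² + 2cos(α−β) + 2d(sin α − sin β))/8 = -5.981653, |c| > 1 → infeasible
LRL: c = (6 − d² + 2cos(α−β) − 2d(sin α − sin β))/8 = -6.425596, |c| > 1 → infeasible
Shortest: RSL with L = 48.015024 m ≈ 48.0150 m
Convert RSL to answer units (arcs ×180/π): t = 3.303387·180/π = 189.2701°, p = ρ·p = 4.57·6.926197 = 31.6527 m, q = 0.276986·180/π = 15.8701°, L = 48.0150 m.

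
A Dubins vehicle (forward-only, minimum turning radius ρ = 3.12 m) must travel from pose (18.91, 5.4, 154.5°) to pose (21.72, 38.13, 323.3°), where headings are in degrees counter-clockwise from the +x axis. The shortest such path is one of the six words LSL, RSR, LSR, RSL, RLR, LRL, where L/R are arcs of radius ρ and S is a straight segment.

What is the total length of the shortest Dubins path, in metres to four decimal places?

Let ψ = atan2(Δy, Δx) = atan2(32.73, 2.81) = 85.0930° be the start→goal bearing.
Normalize: d = |goal − start| / ρ = 32.850403/3.12 = 10.528975, α = (θ_start − ψ) mod 360° = 69.4070° = 1.211381 rad, β = (θ_goal − ψ) mod 360° = 238.2070° = 4.157497 rad.
Common terms: sin α = 0.936103, cos α = 0.351727, sin β = -0.849957, cos β = -0.526851, cos(α−β) = -0.980955, d² = 110.859324. Work in radians in the unit-radius frame; every candidate has L = ρ·(t + p + q).
LSL: p² = 2 + d² − 2cos(α−β) + 2d(sin α − sin β) = 152.432001; p = √p² = 12.346336; φ = atan2(cos β − cos α, d + sin α − sin β) = -0.071221 rad; t = (φ − α) mod 2π = 5.000583 rad, q = (β − φ) mod 2π = 4.228718 rad → L = 3.12·(5.000583 + 12.346336 + 4.228718) = 3.12·21.575637 = 67.315986 m
RSR: p² = 2 + d² − 2cos(α−β) + 2d(sin β − sin α) = 77.210467; p = √p² = 8.786949; φ = atan2(cos α − cos β, d − sin α + sin β) = 0.100154 rad; t = (α − φ) mod 2π = 1.111227 rad, q = (φ − β) mod 2π = 2.225842 rad → L = 3.12·(1.111227 + 8.786949 + 2.225842) = 3.12·12.124018 = 37.826937 m
LSR: p² = d² − 2 + 2cos(α−β) + 2d(sin α + sin β) = 108.711458; p = √p² = 10.426479; φ = atan2(−cos α − cos β, d + sin α + sin β) − atan2(−2, p) = 0.206013 rad; t = (φ − α) mod 2π = 5.277817 rad, q = (φ − β) mod 2π = 2.331702 rad → L = 3.12·(5.277817 + 10.426479 + 2.331702) = 3.12·18.035998 = 56.272313 m
RSL: p² = d² − 2 + 2cos(α−β) − 2d(sin α + sin β) = 105.083369; p = √p² = 10.251018; φ = atan2(cos α + cos β, d − sin α − sin β) − atan2(2, p) = -0.209450 rad; t = (α − φ) mod 2π = 1.420832 rad, q = (β − φ) mod 2π = 4.366947 rad → L = 3.12·(1.420832 + 10.251018 + 4.366947) = 3.12·16.038797 = 50.041047 m
RLR: c = (6 − d² + 2cos(α−β) + 2d(sin α − sin β))/8 = -8.651308, |c| > 1 → infeasible
LRL: c = (6 − d² + 2cos(α−β) − 2d(sin α − sin β))/8 = -18.054000, |c| > 1 → infeasible
Shortest: RSR with L = 37.826937 m ≈ 37.8269 m

37.8269 m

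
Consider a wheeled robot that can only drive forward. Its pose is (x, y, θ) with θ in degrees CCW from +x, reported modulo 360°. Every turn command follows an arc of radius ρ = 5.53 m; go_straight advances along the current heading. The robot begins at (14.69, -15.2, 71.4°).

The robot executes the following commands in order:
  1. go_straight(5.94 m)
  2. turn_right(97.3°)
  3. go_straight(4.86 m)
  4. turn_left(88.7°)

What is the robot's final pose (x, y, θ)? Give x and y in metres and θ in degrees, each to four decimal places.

(35.9471, -6.0356, 62.8000°)

set_pose: (x, y, θ) = (14.6900, -15.2000, 71.4000°), ρ = 5.53
go_straight(5.94): x += 5.94·cos θ, y += 5.94·sin θ → (16.5846, -9.5703, 71.4000°)
turn_right(97.3°): centre at ρ to the right, rotate −97.3° → (24.2413, -6.3595, -25.9000° ≡ 334.1000°)
go_straight(4.86): x += 4.86·cos θ, y += 4.86·sin θ → (28.6131, -8.4824, 334.1000°)
turn_left(88.7°): centre at ρ to the left, rotate +88.7° → (35.9471, -6.0356, 422.8000° ≡ 62.8000°)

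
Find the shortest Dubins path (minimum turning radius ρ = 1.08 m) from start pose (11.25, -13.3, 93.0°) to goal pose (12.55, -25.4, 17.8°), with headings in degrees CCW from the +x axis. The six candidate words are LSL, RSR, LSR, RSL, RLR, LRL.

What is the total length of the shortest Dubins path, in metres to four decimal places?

Let ψ = atan2(Δy, Δx) = atan2(-12.10, 1.30) = -83.8678° be the start→goal bearing.
Normalize: d = |goal − start| / ρ = 12.169634/1.08 = 11.268180, α = (θ_start − ψ) mod 360° = 176.8678° = 3.086925 rad, β = (θ_goal − ψ) mod 360° = 101.6678° = 1.774437 rad.
Common terms: sin α = 0.054640, cos α = -0.998506, sin β = 0.979337, cos β = -0.202237, cos(α−β) = 0.255446, d² = 126.971879. Work in radians in the unit-radius frame; every candidate has L = ρ·(t + p + q).
LSL: p² = 2 + d² − 2cos(α−β) + 2d(sin α − sin β) = 107.621698; p = √p² = 10.374088; φ = atan2(cos β − cos α, d + sin α − sin β) = 0.076831 rad; t = (φ − α) mod 2π = 3.273091 rad, q = (β − φ) mod 2π = 1.697606 rad → L = 1.08·(3.273091 + 10.374088 + 1.697606) = 1.08·15.344786 = 16.572368 m
RSR: p² = 2 + d² − 2cos(α−β) + 2d(sin β − sin α) = 149.300277; p = √p² = 12.218849; φ = atan2(cos α − cos β, d − sin α + sin β) = -0.065214 rad; t = (α − φ) mod 2π = 3.152139 rad, q = (φ − β) mod 2π = 4.443534 rad → L = 1.08·(3.152139 + 12.218849 + 4.443534) = 1.08·19.814522 = 21.399684 m
LSR: p² = d² − 2 + 2cos(α−β) + 2d(sin α + sin β) = 148.784850; p = √p² = 12.197740; φ = atan2(−cos α − cos β, d + sin α + sin β) − atan2(−2, p) = 0.259815 rad; t = (φ − α) mod 2π = 3.456075 rad, q = (φ − β) mod 2π = 4.768563 rad → L = 1.08·(3.456075 + 12.197740 + 4.768563) = 1.08·20.422377 = 22.056167 m
RSL: p² = d² − 2 + 2cos(α−β) − 2d(sin α + sin β) = 102.180691; p = √p² = 10.108447; φ = atan2(cos α + cos β, d − sin α − sin β) − atan2(2, p) = -0.312124 rad; t = (α − φ) mod 2π = 3.399049 rad, q = (β − φ) mod 2π = 2.086562 rad → L = 1.08·(3.399049 + 10.108447 + 2.086562) = 1.08·15.594057 = 16.841582 m
RLR: c = (6 − d² + 2cos(α−β) + 2d(sin α − sin β))/8 = -17.662535, |c| > 1 → infeasible
LRL: c = (6 − d² + 2cos(α−β) − 2d(sin α − sin β))/8 = -12.452712, |c| > 1 → infeasible
Shortest: LSL with L = 16.572368 m ≈ 16.5724 m

16.5724 m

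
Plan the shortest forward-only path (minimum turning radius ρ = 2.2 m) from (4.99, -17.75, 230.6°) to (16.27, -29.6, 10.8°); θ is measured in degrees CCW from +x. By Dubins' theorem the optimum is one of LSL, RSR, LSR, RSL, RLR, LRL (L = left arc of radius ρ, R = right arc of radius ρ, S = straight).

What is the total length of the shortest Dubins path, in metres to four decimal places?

Let ψ = atan2(Δy, Δx) = atan2(-11.85, 11.28) = -46.4117° be the start→goal bearing.
Normalize: d = |goal − start| / ρ = 16.360345/2.2 = 7.436521, α = (θ_start − ψ) mod 360° = 277.0117° = 4.834766 rad, β = (θ_goal − ψ) mod 360° = 57.2117° = 0.998532 rad.
Common terms: sin α = -0.992521, cos α = 0.122072, sin β = 0.840677, cos β = 0.541537, cos(α−β) = -0.768284, d² = 55.301839. Work in radians in the unit-radius frame; every candidate has L = ρ·(t + p + q).
LSL: p² = 2 + d² − 2cos(α−β) + 2d(sin α − sin β) = 31.573173; p = √p² = 5.619001; φ = atan2(cos β − cos α, d + sin α − sin β) = 0.074721 rad; t = (φ − α) mod 2π = 1.523140 rad, q = (β − φ) mod 2π = 0.923811 rad → L = 2.2·(1.523140 + 5.619001 + 0.923811) = 2.2·8.065953 = 17.745096 m
RSR: p² = 2 + d² − 2cos(α−β) + 2d(sin β − sin α) = 86.103639; p = √p² = 9.279205; φ = atan2(cos α − cos β, d − sin α + sin β) = -0.045220 rad; t = (α − φ) mod 2π = 4.879986 rad, q = (φ − β) mod 2π = 5.239433 rad → L = 2.2·(4.879986 + 9.279205 + 5.239433) = 2.2·19.398624 = 42.676972 m
LSR: p² = d² − 2 + 2cos(α−β) + 2d(sin α + sin β) = 49.506884; p = √p² = 7.036113; φ = atan2(−cos α − cos β, d + sin α + sin β) − atan2(−2, p) = 0.186098 rad; t = (φ − α) mod 2π = 1.634517 rad, q = (φ − β) mod 2π = 5.470751 rad → L = 2.2·(1.634517 + 7.036113 + 5.470751) = 2.2·14.141381 = 31.111038 m
RSL: p² = d² − 2 + 2cos(α−β) − 2d(sin α + sin β) = 54.023659; p = √p² = 7.350079; φ = atan2(cos α + cos β, d − sin α − sin β) − atan2(2, p) = -0.178445 rad; t = (α − φ) mod 2π = 5.013211 rad, q = (β − φ) mod 2π = 1.176977 rad → L = 2.2·(5.013211 + 7.350079 + 1.176977) = 2.2·13.540266 = 29.788586 m
RLR: c = (6 − d² + 2cos(α−β) + 2d(sin α − sin β))/8 = -9.762955, |c| > 1 → infeasible
LRL: c = (6 − d² + 2cos(α−β) − 2d(sin α − sin β))/8 = -2.946647, |c| > 1 → infeasible
Shortest: LSL with L = 17.745096 m ≈ 17.7451 m

17.7451 m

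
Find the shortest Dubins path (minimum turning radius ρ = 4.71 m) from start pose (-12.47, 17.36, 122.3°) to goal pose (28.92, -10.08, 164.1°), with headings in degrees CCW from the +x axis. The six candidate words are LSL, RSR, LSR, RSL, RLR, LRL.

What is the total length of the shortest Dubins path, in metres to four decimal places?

72.4627 m

Let ψ = atan2(Δy, Δx) = atan2(-27.44, 41.39) = -33.5429° be the start→goal bearing.
Normalize: d = |goal − start| / ρ = 49.659699/4.71 = 10.543460, α = (θ_start − ψ) mod 360° = 155.8429° = 2.719971 rad, β = (θ_goal − ψ) mod 360° = 197.6429° = 3.449519 rad.
Common terms: sin α = 0.409240, cos α = -0.912427, sin β = -0.303083, cos β = -0.952964, cos(α−β) = 0.745476, d² = 111.164559. Work in radians in the unit-radius frame; every candidate has L = ρ·(t + p + q).
LSL: p² = 2 + d² − 2cos(α−β) + 2d(sin α − sin β) = 126.694316; p = √p² = 11.255857; φ = atan2(cos β − cos α, d + sin α − sin β) = -0.003601 rad; t = (φ − α) mod 2π = 3.559613 rad, q = (β − φ) mod 2π = 3.453120 rad → L = 4.71·(3.559613 + 11.255857 + 3.453120) = 4.71·18.268590 = 86.045058 m
RSR: p² = 2 + d² − 2cos(α−β) + 2d(sin β − sin α) = 96.652899; p = √p² = 9.831221; φ = atan2(cos α − cos β, d − sin α + sin β) = 0.004123 rad; t = (α − φ) mod 2π = 2.715848 rad, q = (φ − β) mod 2π = 2.837790 rad → L = 4.71·(2.715848 + 9.831221 + 2.837790) = 4.71·15.384858 = 72.462683 m
LSR: p² = d² − 2 + 2cos(α−β) + 2d(sin α + sin β) = 112.894046; p = √p² = 10.625161; φ = atan2(−cos α − cos β, d + sin α + sin β) − atan2(−2, p) = 0.359457 rad; t = (φ − α) mod 2π = 3.922671 rad, q = (φ − β) mod 2π = 3.193123 rad → L = 4.71·(3.922671 + 10.625161 + 3.193123) = 4.71·17.740955 = 83.559898 m
RSL: p² = d² − 2 + 2cos(α−β) − 2d(sin α + sin β) = 108.416977; p = √p² = 10.412347; φ = atan2(cos α + cos β, d − sin α − sin β) − atan2(2, p) = -0.366625 rad; t = (α − φ) mod 2π = 3.086596 rad, q = (β − φ) mod 2π = 3.816143 rad → L = 4.71·(3.086596 + 10.412347 + 3.816143) = 4.71·17.315086 = 81.554057 m
RLR: c = (6 − d² + 2cos(α−β) + 2d(sin α − sin β))/8 = -11.081612, |c| > 1 → infeasible
LRL: c = (6 − d² + 2cos(α−β) − 2d(sin α − sin β))/8 = -14.836789, |c| > 1 → infeasible
Shortest: RSR with L = 72.462683 m ≈ 72.4627 m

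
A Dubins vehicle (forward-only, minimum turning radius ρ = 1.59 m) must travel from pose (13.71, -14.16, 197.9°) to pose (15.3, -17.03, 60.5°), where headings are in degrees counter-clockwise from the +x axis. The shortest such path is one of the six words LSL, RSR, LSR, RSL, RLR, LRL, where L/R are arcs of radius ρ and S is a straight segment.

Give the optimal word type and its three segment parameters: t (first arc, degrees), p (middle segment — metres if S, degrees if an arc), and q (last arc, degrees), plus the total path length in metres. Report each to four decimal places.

Let ψ = atan2(Δy, Δx) = atan2(-2.87, 1.59) = -61.0132° be the start→goal bearing.
Normalize: d = |goal − start| / ρ = 3.281006/1.59 = 2.063526, α = (θ_start − ψ) mod 360° = 258.9132° = 4.518889 rad, β = (θ_goal − ψ) mod 360° = 121.5132° = 2.120806 rad.
Common terms: sin α = -0.981337, cos α = -0.192295, sin β = 0.852519, cos β = -0.522696, cos(α−β) = -0.736097, d² = 4.258139. Work in radians in the unit-radius frame; every candidate has L = ρ·(t + p + q).
LSL: p² = 2 + d² − 2cos(α−β) + 2d(sin α − sin β) = 0.161912; p = √p² = 0.402383; φ = atan2(cos β − cos α, d + sin α − sin β) = -0.963350 rad; t = (φ − α) mod 2π = 0.800946 rad, q = (β − φ) mod 2π = 3.084157 rad → L = 1.59·(0.800946 + 0.402383 + 3.084157) = 1.59·4.287486 = 6.817103 m
RSR: p² = 2 + d² − 2cos(α−β) + 2d(sin β − sin α) = 15.298753; p = √p² = 3.911362; φ = atan2(cos α − cos β, d − sin α + sin β) = 0.084573 rad; t = (α − φ) mod 2π = 4.434316 rad, q = (φ − β) mod 2π = 4.246952 rad → L = 1.59·(4.434316 + 3.911362 + 4.246952) = 1.59·12.592630 = 20.022281 m
LSR: p² = d² − 2 + 2cos(α−β) + 2d(sin α + sin β) = 0.254307; p = √p² = 0.504288; φ = atan2(−cos α − cos β, d + sin α + sin β) − atan2(−2, p) = 1.677793 rad; t = (φ − α) mod 2π = 3.442090 rad, q = (φ − β) mod 2π = 5.840173 rad → L = 1.59·(3.442090 + 0.504288 + 5.840173) = 1.59·9.786551 = 15.560617 m
RSL: p² = d² − 2 + 2cos(α−β) − 2d(sin α + sin β) = 1.317582; p = √p² = 1.147860; φ = atan2(cos α + cos β, d − sin α − sin β) − atan2(2, p) = -1.365021 rad; t = (α − φ) mod 2π = 5.883910 rad, q = (β − φ) mod 2π = 3.485827 rad → L = 1.59·(5.883910 + 1.147860 + 3.485827) = 1.59·10.517596 = 16.722978 m
RLR: c = (6 − d² + 2cos(α−β) + 2d(sin α − sin β))/8 = -0.912344; p = 2π − arccos c = 3.563416 rad; φ = atan2(cos α − cos β, d − sin α + sin β) = 0.084573 rad; t = (α − φ + p/2) mod 2π = 6.216024 rad, q = (α − β − t + p) mod 2π = 6.028660 rad → L = 1.59·(6.216024 + 3.563416 + 6.028660) = 1.59·15.808099 = 25.134877 m
LRL: c = (6 − d² + 2cos(α−β) − 2d(sin α − sin β))/8 = 0.979761; p = 2π − arccos c = 6.081653 rad; φ = atan2(cos β − cos α, d + sin α − sin β) = -0.963350 rad; t = (φ − α + p/2) mod 2π = 3.841773 rad, q = (β − α − t + p) mod 2π = 6.124983 rad → L = 1.59·(3.841773 + 6.081653 + 6.124983) = 1.59·16.048408 = 25.516969 m
Shortest: LSL with L = 6.817103 m ≈ 6.8171 m
Convert LSL to answer units (arcs ×180/π): t = 0.800946·180/π = 45.8908°, p = ρ·p = 1.59·0.402383 = 0.6398 m, q = 3.084157·180/π = 176.7092°, L = 6.8171 m.

LSL: t = 45.8908°, p = 0.6398 m, q = 176.7092°, L = 6.8171 m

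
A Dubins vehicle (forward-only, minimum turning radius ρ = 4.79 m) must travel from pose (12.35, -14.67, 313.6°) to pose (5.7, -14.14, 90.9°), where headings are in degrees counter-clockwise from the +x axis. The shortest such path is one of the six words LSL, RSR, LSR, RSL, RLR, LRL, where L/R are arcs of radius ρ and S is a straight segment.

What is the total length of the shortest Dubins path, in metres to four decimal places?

24.0560 m

Let ψ = atan2(Δy, Δx) = atan2(0.53, -6.65) = 175.4432° be the start→goal bearing.
Normalize: d = |goal − start| / ρ = 6.671087/4.79 = 1.392711, α = (θ_start − ψ) mod 360° = 138.1568° = 2.411291 rad, β = (θ_goal − ψ) mod 360° = 275.4568° = 4.807628 rad.
Common terms: sin α = 0.667094, cos α = -0.744973, sin β = -0.995468, cos β = 0.095095, cos(α−β) = -0.734915, d² = 1.939645. Work in radians in the unit-radius frame; every candidate has L = ρ·(t + p + q).
LSL: p² = 2 + d² − 2cos(α−β) + 2d(sin α − sin β) = 10.040413; p = √p² = 3.168661; φ = atan2(cos β − cos α, d + sin α − sin β) = 0.268326 rad; t = (φ − α) mod 2π = 4.140220 rad, q = (β − φ) mod 2π = 4.539302 rad → L = 4.79·(4.140220 + 3.168661 + 4.539302) = 4.79·11.848183 = 56.752799 m
RSR: p² = 2 + d² − 2cos(α−β) + 2d(sin β − sin α) = 0.778535; p = √p² = 0.882346; φ = atan2(cos α − cos β, d − sin α + sin β) = -1.881610 rad; t = (α − φ) mod 2π = 4.292901 rad, q = (φ − β) mod 2π = 5.877132 rad → L = 4.79·(4.292901 + 0.882346 + 5.877132) = 4.79·11.052380 = 52.940899 m
LSR: p² = d² − 2 + 2cos(α−β) + 2d(sin α + sin β) = -2.444844 < 0 → infeasible
RSL: p² = d² − 2 + 2cos(α−β) − 2d(sin α + sin β) = -0.615525 < 0 → infeasible
RLR: c = (6 − d² + 2cos(α−β) + 2d(sin α − sin β))/8 = 0.902683; p = 2π − arccos c = 5.838354 rad; φ = atan2(cos α − cos β, d − sin α + sin β) = -1.881610 rad; t = (α − φ + p/2) mod 2π = 0.928893 rad, q = (α − β − t + p) mod 2π = 2.513124 rad → L = 4.79·(0.928893 + 5.838354 + 2.513124) = 4.79·9.280370 = 44.452975 m
LRL: c = (6 − d² + 2cos(α−β) − 2d(sin α − sin β))/8 = -0.255052; p = 2π − arccos c = 4.454488 rad; φ = atan2(cos β − cos α, d + sin α − sin β) = 0.268326 rad; t = (φ − α + p/2) mod 2π = 0.084279 rad, q = (β − α − t + p) mod 2π = 0.483361 rad → L = 4.79·(0.084279 + 4.454488 + 0.483361) = 4.79·5.022128 = 24.055991 m
Shortest: LRL with L = 24.055991 m ≈ 24.0560 m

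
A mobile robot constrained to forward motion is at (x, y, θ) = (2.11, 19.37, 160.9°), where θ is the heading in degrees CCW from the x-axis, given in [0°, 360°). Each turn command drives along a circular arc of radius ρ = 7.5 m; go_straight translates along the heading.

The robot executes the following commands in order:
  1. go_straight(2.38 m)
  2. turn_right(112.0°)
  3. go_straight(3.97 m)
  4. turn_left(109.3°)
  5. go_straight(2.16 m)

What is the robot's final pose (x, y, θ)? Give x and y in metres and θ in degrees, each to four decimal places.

(-5.5988, 47.8540, 158.2000°)

set_pose: (x, y, θ) = (2.1100, 19.3700, 160.9000°), ρ = 7.5
go_straight(2.38): x += 2.38·cos θ, y += 2.38·sin θ → (-0.1390, 20.1488, 160.9000°)
turn_right(112.0°): centre at ρ to the right, rotate −112.0° → (-3.3366, 32.1662, 48.9000°)
go_straight(3.97): x += 3.97·cos θ, y += 3.97·sin θ → (-0.7268, 35.1579, 48.9000°)
turn_left(109.3°): centre at ρ to the left, rotate +109.3° → (-3.5933, 47.0518, 158.2000°)
go_straight(2.16): x += 2.16·cos θ, y += 2.16·sin θ → (-5.5988, 47.8540, 158.2000°)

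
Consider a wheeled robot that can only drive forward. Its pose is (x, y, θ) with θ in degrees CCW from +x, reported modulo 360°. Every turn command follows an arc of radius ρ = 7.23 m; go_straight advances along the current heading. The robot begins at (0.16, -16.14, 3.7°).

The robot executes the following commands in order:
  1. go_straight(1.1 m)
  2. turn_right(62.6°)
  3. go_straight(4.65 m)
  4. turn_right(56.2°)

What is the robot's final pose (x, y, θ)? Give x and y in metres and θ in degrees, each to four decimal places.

(10.6734, -30.3325, 244.9000°)

set_pose: (x, y, θ) = (0.1600, -16.1400, 3.7000°), ρ = 7.23
go_straight(1.1): x += 1.1·cos θ, y += 1.1·sin θ → (1.2577, -16.0690, 3.7000°)
turn_right(62.6°): centre at ρ to the right, rotate −62.6° → (7.9151, -19.5494, -58.9000° ≡ 301.1000°)
go_straight(4.65): x += 4.65·cos θ, y += 4.65·sin θ → (10.3170, -23.5311, 301.1000°)
turn_right(56.2°): centre at ρ to the right, rotate −56.2° → (10.6734, -30.3325, 244.9000°)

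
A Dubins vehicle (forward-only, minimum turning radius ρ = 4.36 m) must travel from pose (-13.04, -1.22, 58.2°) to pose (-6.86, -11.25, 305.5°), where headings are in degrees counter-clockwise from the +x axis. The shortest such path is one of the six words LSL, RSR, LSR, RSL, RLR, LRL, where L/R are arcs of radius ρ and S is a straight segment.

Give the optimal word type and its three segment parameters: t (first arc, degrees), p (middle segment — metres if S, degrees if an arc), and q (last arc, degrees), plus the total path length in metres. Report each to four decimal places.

Let ψ = atan2(Δy, Δx) = atan2(-10.03, 6.18) = -58.3606° be the start→goal bearing.
Normalize: d = |goal − start| / ρ = 11.781057/4.36 = 2.702077, α = (θ_start − ψ) mod 360° = 116.5606° = 2.034367 rad, β = (θ_goal − ψ) mod 360° = 3.8606° = 0.067381 rad.
Common terms: sin α = 0.894462, cos α = -0.447145, sin β = 0.067330, cos β = 0.997731, cos(α−β) = -0.385906, d² = 7.301221. Work in radians in the unit-radius frame; every candidate has L = ρ·(t + p + q).
LSL: p² = 2 + d² − 2cos(α−β) + 2d(sin α − sin β) = 14.542982; p = √p² = 3.813526; φ = atan2(cos β − cos α, d + sin α − sin β) = 0.388588 rad; t = (φ − α) mod 2π = 4.637406 rad, q = (β − φ) mod 2π = 5.961978 rad → L = 4.36·(4.637406 + 3.813526 + 5.961978) = 4.36·14.412911 = 62.840291 m
RSR: p² = 2 + d² − 2cos(α−β) + 2d(sin β − sin α) = 5.603086; p = √p² = 2.367084; φ = atan2(cos α − cos β, d − sin α + sin β) = -0.656569 rad; t = (α − φ) mod 2π = 2.690936 rad, q = (φ − β) mod 2π = 5.559235 rad → L = 4.36·(2.690936 + 2.367084 + 5.559235) = 4.36·10.617255 = 46.291232 m
LSR: p² = d² − 2 + 2cos(α−β) + 2d(sin α + sin β) = 9.727079; p = √p² = 3.118827; φ = atan2(−cos α − cos β, d + sin α + sin β) − atan2(−2, p) = 0.421053 rad; t = (φ − α) mod 2π = 4.669871 rad, q = (φ − β) mod 2π = 0.353672 rad → L = 4.36·(4.669871 + 3.118827 + 0.353672) = 4.36·8.142370 = 35.500734 m
RSL: p² = d² − 2 + 2cos(α−β) − 2d(sin α + sin β) = -0.668260 < 0 → infeasible
RLR: c = (6 − d² + 2cos(α−β) + 2d(sin α − sin β))/8 = 0.299614; p = 2π − arccos c = 5.016677 rad; φ = atan2(cos α − cos β, d − sin α + sin β) = -0.656569 rad; t = (α − φ + p/2) mod 2π = 5.199275 rad, q = (α − β − t + p) mod 2π = 1.784388 rad → L = 4.36·(5.199275 + 5.016677 + 1.784388) = 4.36·12.000341 = 52.321486 m
LRL: c = (6 − d² + 2cos(α−β) − 2d(sin α − sin β))/8 = -0.817873; p = 2π − arccos c = 3.754685 rad; φ = atan2(cos β − cos α, d + sin α − sin β) = 0.388588 rad; t = (φ − α + p/2) mod 2π = 0.231563 rad, q = (β − α − t + p) mod 2π = 1.556136 rad → L = 4.36·(0.231563 + 3.754685 + 1.556136) = 4.36·5.542384 = 24.164792 m
Shortest: LRL with L = 24.164792 m ≈ 24.1648 m
Convert LRL to answer units (arcs ×180/π): t = 0.231563·180/π = 13.2676°, p = 3.754685·180/π = 215.1276°, q = 1.556136·180/π = 89.1600°, L = 24.1648 m.

LRL: t = 13.2676°, p = 215.1276°, q = 89.1600°, L = 24.1648 m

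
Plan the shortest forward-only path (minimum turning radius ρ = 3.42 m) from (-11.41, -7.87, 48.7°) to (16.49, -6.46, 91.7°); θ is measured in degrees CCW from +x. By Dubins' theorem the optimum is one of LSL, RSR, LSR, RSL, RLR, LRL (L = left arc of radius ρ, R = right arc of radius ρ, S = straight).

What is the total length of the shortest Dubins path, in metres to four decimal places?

Let ψ = atan2(Δy, Δx) = atan2(1.41, 27.90) = 2.8931° be the start→goal bearing.
Normalize: d = |goal − start| / ρ = 27.935606/3.42 = 8.168306, α = (θ_start − ψ) mod 360° = 45.8069° = 0.799481 rad, β = (θ_goal − ψ) mod 360° = 88.8069° = 1.549972 rad.
Common terms: sin α = 0.716994, cos α = 0.697079, sin β = 0.999783, cos β = 0.020823, cos(α−β) = 0.731354, d² = 66.721222. Work in radians in the unit-radius frame; every candidate has L = ρ·(t + p + q).
LSL: p² = 2 + d² − 2cos(α−β) + 2d(sin α − sin β) = 62.638700; p = √p² = 7.914461; φ = atan2(cos β − cos α, d + sin α − sin β) = -0.085550 rad; t = (φ − α) mod 2π = 5.398155 rad, q = (β − φ) mod 2π = 1.635522 rad → L = 3.42·(5.398155 + 7.914461 + 1.635522) = 3.42·14.948138 = 51.122633 m
RSR: p² = 2 + d² − 2cos(α−β) + 2d(sin β − sin α) = 71.878329; p = √p² = 8.478109; φ = atan2(cos α − cos β, d − sin α + sin β) = 0.079850 rad; t = (α − φ) mod 2π = 0.719631 rad, q = (φ − β) mod 2π = 4.813063 rad → L = 3.42·(0.719631 + 8.478109 + 4.813063) = 3.42·14.010803 = 47.916945 m
LSR: p² = d² − 2 + 2cos(α−β) + 2d(sin α + sin β) = 94.230255; p = √p² = 9.707227; φ = atan2(−cos α − cos β, d + sin α + sin β) − atan2(−2, p) = 0.130691 rad; t = (φ − α) mod 2π = 5.614396 rad, q = (φ − β) mod 2π = 4.863904 rad → L = 3.42·(5.614396 + 9.707227 + 4.863904) = 3.42·20.185527 = 69.034504 m
RSL: p² = d² − 2 + 2cos(α−β) − 2d(sin α + sin β) = 38.137604; p = √p² = 6.175565; φ = atan2(cos α + cos β, d − sin α − sin β) − atan2(2, p) = -0.202377 rad; t = (α − φ) mod 2π = 1.001858 rad, q = (β − φ) mod 2π = 1.752350 rad → L = 3.42·(1.001858 + 6.175565 + 1.752350) = 3.42·8.929773 = 30.539823 m
RLR: c = (6 − d² + 2cos(α−β) + 2d(sin α − sin β))/8 = -7.984791, |c| > 1 → infeasible
LRL: c = (6 − d² + 2cos(α−β) − 2d(sin α − sin β))/8 = -6.829838, |c| > 1 → infeasible
Shortest: RSL with L = 30.539823 m ≈ 30.5398 m

30.5398 m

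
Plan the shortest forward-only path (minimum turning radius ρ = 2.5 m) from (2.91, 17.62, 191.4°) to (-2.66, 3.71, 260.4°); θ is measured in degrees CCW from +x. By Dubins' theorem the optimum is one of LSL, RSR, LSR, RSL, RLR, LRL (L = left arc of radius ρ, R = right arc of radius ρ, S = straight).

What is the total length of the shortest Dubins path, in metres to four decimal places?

Let ψ = atan2(Δy, Δx) = atan2(-13.91, -5.57) = -111.8227° be the start→goal bearing.
Normalize: d = |goal − start| / ρ = 14.983758/2.5 = 5.993503, α = (θ_start − ψ) mod 360° = 303.2227° = 5.292235 rad, β = (θ_goal − ψ) mod 360° = 12.2227° = 0.213327 rad.
Common terms: sin α = -0.836547, cos α = 0.547895, sin β = 0.211712, cos β = 0.977332, cos(α−β) = 0.358368, d² = 35.922080. Work in radians in the unit-radius frame; every candidate has L = ρ·(t + p + q).
LSL: p² = 2 + d² − 2cos(α−β) + 2d(sin α − sin β) = 24.639852; p = √p² = 4.963855; φ = atan2(cos β − cos α, d + sin α − sin β) = 0.086621 rad; t = (φ − α) mod 2π = 1.077572 rad, q = (β − φ) mod 2π = 0.126705 rad → L = 2.5·(1.077572 + 4.963855 + 0.126705) = 2.5·6.168132 = 15.420329 m
RSR: p² = 2 + d² − 2cos(α−β) + 2d(sin β − sin α) = 49.770836; p = √p² = 7.054845; φ = atan2(cos α − cos β, d − sin α + sin β) = -0.060909 rad; t = (α − φ) mod 2π = 5.353144 rad, q = (φ − β) mod 2π = 6.008950 rad → L = 2.5·(5.353144 + 7.054845 + 6.008950) = 2.5·18.416938 = 46.042346 m
LSR: p² = d² − 2 + 2cos(α−β) + 2d(sin α + sin β) = 27.148915; p = √p² = 5.210462; φ = atan2(−cos α − cos β, d + sin α + sin β) − atan2(−2, p) = 0.089696 rad; t = (φ − α) mod 2π = 1.080647 rad, q = (φ − β) mod 2π = 6.159555 rad → L = 2.5·(1.080647 + 5.210462 + 6.159555) = 2.5·12.450664 = 31.126660 m
RSL: p² = d² − 2 + 2cos(α−β) − 2d(sin α + sin β) = 42.128717; p = √p² = 6.490664; φ = atan2(cos α + cos β, d − sin α − sin β) − atan2(2, p) = -0.072403 rad; t = (α − φ) mod 2π = 5.364638 rad, q = (β − φ) mod 2π = 0.285730 rad → L = 2.5·(5.364638 + 6.490664 + 0.285730) = 2.5·12.141031 = 30.352578 m
RLR: c = (6 − d² + 2cos(α−β) + 2d(sin α − sin β))/8 = -5.221355, |c| > 1 → infeasible
LRL: c = (6 − d² + 2cos(α−β) − 2d(sin α − sin β))/8 = -2.079981, |c| > 1 → infeasible
Shortest: LSL with L = 15.420329 m ≈ 15.4203 m

15.4203 m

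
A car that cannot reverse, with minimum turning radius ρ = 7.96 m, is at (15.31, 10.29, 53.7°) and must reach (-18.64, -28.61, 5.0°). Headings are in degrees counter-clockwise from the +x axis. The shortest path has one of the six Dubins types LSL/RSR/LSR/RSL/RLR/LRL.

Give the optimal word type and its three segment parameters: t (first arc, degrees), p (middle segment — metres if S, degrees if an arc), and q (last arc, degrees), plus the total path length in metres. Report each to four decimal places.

Let ψ = atan2(Δy, Δx) = atan2(-38.90, -33.95) = -131.1129° be the start→goal bearing.
Normalize: d = |goal − start| / ρ = 51.631507/7.96 = 6.486370, α = (θ_start − ψ) mod 360° = 184.8129° = 3.225593 rad, β = (θ_goal − ψ) mod 360° = 136.1129° = 2.375617 rad.
Common terms: sin α = -0.083901, cos α = -0.996474, sin β = 0.693240, cos β = -0.720707, cos(α−β) = 0.660002, d² = 42.072998. Work in radians in the unit-radius frame; every candidate has L = ρ·(t + p + q).
LSL: p² = 2 + d² − 2cos(α−β) + 2d(sin α − sin β) = 32.671340; p = √p² = 5.715885; φ = atan2(cos β − cos α, d + sin α − sin β) = 0.048265 rad; t = (φ − α) mod 2π = 3.105857 rad, q = (β − φ) mod 2π = 2.327353 rad → L = 7.96·(3.105857 + 5.715885 + 2.327353) = 7.96·11.149095 = 88.746795 m
RSR: p² = 2 + d² − 2cos(α−β) + 2d(sin β − sin α) = 52.834651; p = √p² = 7.268745; φ = atan2(cos α − cos β, d − sin α + sin β) = -0.037948 rad; t = (α − φ) mod 2π = 3.263541 rad, q = (φ − β) mod 2π = 3.869620 rad → L = 7.96·(3.263541 + 7.268745 + 3.869620) = 7.96·14.401905 = 114.639167 m
LSR: p² = d² − 2 + 2cos(α−β) + 2d(sin α + sin β) = 49.297797; p = √p² = 7.021239; φ = atan2(−cos α − cos β, d + sin α + sin β) − atan2(−2, p) = 0.514938 rad; t = (φ − α) mod 2π = 3.572531 rad, q = (φ − β) mod 2π = 4.422506 rad → L = 7.96·(3.572531 + 7.021239 + 4.422506) = 7.96·15.016276 = 119.529555 m
RSL: p² = d² − 2 + 2cos(α−β) − 2d(sin α + sin β) = 33.488207; p = √p² = 5.786900; φ = atan2(cos α + cos β, d − sin α − sin β) − atan2(2, p) = -0.617029 rad; t = (α − φ) mod 2π = 3.842621 rad, q = (β − φ) mod 2π = 2.992646 rad → L = 7.96·(3.842621 + 5.786900 + 2.992646) = 7.96·12.622167 = 100.472451 m
RLR: c = (6 − d² + 2cos(α−β) + 2d(sin α − sin β))/8 = -5.604331, |c| > 1 → infeasible
LRL: c = (6 − d² + 2cos(α−β) − 2d(sin α − sin β))/8 = -3.083917, |c| > 1 → infeasible
Shortest: LSL with L = 88.746795 m ≈ 88.7468 m
Convert LSL to answer units (arcs ×180/π): t = 3.105857·180/π = 177.9525°, p = ρ·p = 7.96·5.715885 = 45.4984 m, q = 2.327353·180/π = 133.3475°, L = 88.7468 m.

LSL: t = 177.9525°, p = 45.4984 m, q = 133.3475°, L = 88.7468 m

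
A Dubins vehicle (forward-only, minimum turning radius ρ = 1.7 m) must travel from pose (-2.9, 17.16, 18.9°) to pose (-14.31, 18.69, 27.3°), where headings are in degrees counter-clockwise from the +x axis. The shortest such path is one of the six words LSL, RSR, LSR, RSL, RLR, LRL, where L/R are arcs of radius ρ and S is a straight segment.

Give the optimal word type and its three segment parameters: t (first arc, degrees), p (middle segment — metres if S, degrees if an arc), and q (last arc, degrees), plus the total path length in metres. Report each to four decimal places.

LSR: t = 189.5217°, p = 9.6210 m, q = 181.1217°, L = 20.6182 m

Let ψ = atan2(Δy, Δx) = atan2(1.53, -11.41) = 172.3626° be the start→goal bearing.
Normalize: d = |goal − start| / ρ = 11.512124/1.7 = 6.771838, α = (θ_start − ψ) mod 360° = 206.5374° = 3.604758 rad, β = (θ_goal − ψ) mod 360° = 214.9374° = 3.751365 rad.
Common terms: sin α = -0.446782, cos α = -0.894643, sin β = -0.572681, cos β = -0.819778, cos(α−β) = 0.989272, d² = 45.857785. Work in radians in the unit-radius frame; every candidate has L = ρ·(t + p + q).
LSL: p² = 2 + d² − 2cos(α−β) + 2d(sin α − sin β) = 47.584379; p = √p² = 6.898143; φ = atan2(cos β − cos α, d + sin α − sin β) = 0.010853 rad; t = (φ − α) mod 2π = 2.689281 rad, q = (β − φ) mod 2π = 3.740512 rad → L = 1.7·(2.689281 + 6.898143 + 3.740512) = 1.7·13.327936 = 22.657491 m
RSR: p² = 2 + d² − 2cos(α−β) + 2d(sin β − sin α) = 44.174103; p = √p² = 6.646360; φ = atan2(cos α − cos β, d − sin α + sin β) = -0.011264 rad; t = (α − φ) mod 2π = 3.616022 rad, q = (φ − β) mod 2π = 2.520556 rad → L = 1.7·(3.616022 + 6.646360 + 2.520556) = 1.7·12.782938 = 21.730994 m
LSR: p² = d² − 2 + 2cos(α−β) + 2d(sin α + sin β) = 32.029055; p = √p² = 5.659422; φ = atan2(−cos α − cos β, d + sin α + sin β) − atan2(−2, p) = 0.629349 rad; t = (φ − α) mod 2π = 3.307777 rad, q = (φ − β) mod 2π = 3.161169 rad → L = 1.7·(3.307777 + 5.659422 + 3.161169) = 1.7·12.128368 = 20.618226 m
RSL: p² = d² − 2 + 2cos(α−β) − 2d(sin α + sin β) = 59.643606; p = √p² = 7.722927; φ = atan2(cos α + cos β, d − sin α − sin β) − atan2(2, p) = -0.469994 rad; t = (α − φ) mod 2π = 4.074751 rad, q = (β − φ) mod 2π = 4.221359 rad → L = 1.7·(4.074751 + 7.722927 + 4.221359) = 1.7·16.019037 = 27.232363 m
RLR: c = (6 − d² + 2cos(α−β) + 2d(sin α − sin β))/8 = -4.521763, |c| > 1 → infeasible
LRL: c = (6 − d² + 2cos(α−β) − 2d(sin α − sin β))/8 = -4.948047, |c| > 1 → infeasible
Shortest: LSR with L = 20.618226 m ≈ 20.6182 m
Convert LSR to answer units (arcs ×180/π): t = 3.307777·180/π = 189.5217°, p = ρ·p = 1.7·5.659422 = 9.6210 m, q = 3.161169·180/π = 181.1217°, L = 20.6182 m.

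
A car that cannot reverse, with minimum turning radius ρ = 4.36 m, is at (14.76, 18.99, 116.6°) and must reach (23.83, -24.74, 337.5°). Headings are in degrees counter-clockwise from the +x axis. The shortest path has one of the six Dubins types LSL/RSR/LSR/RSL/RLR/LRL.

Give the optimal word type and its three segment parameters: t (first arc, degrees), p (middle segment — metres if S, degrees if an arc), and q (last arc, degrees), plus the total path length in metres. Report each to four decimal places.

Let ψ = atan2(Δy, Δx) = atan2(-43.73, 9.07) = -78.2825° be the start→goal bearing.
Normalize: d = |goal − start| / ρ = 44.660696/4.36 = 10.243279, α = (θ_start − ψ) mod 360° = 194.8825° = 3.401341 rad, β = (θ_goal − ψ) mod 360° = 55.7825° = 0.973588 rad.
Common terms: sin α = -0.256837, cos α = -0.966455, sin β = 0.826909, cos β = 0.562336, cos(α−β) = -0.755853, d² = 104.924764. Work in radians in the unit-radius frame; every candidate has L = ρ·(t + p + q).
LSL: p² = 2 + d² − 2cos(α−β) + 2d(sin α − sin β) = 86.234251; p = √p² = 9.286240; φ = atan2(cos β − cos α, d + sin α − sin β) = 0.165383 rad; t = (φ − α) mod 2π = 3.047227 rad, q = (β − φ) mod 2π = 0.808205 rad → L = 4.36·(3.047227 + 9.286240 + 0.808205) = 4.36·13.141672 = 57.297691 m
RSR: p² = 2 + d² − 2cos(α−β) + 2d(sin β − sin α) = 130.638691; p = √p² = 11.429728; φ = atan2(cos α − cos β, d − sin α + sin β) = -0.134158 rad; t = (α − φ) mod 2π = 3.535499 rad, q = (φ − β) mod 2π = 5.175440 rad → L = 4.36·(3.535499 + 11.429728 + 5.175440) = 4.36·20.140667 = 87.813307 m
LSR: p² = d² − 2 + 2cos(α−β) + 2d(sin α + sin β) = 113.091859; p = √p² = 10.634466; φ = atan2(−cos α − cos β, d + sin α + sin β) − atan2(−2, p) = 0.223251 rad; t = (φ − α) mod 2π = 3.105096 rad, q = (φ − β) mod 2π = 5.532849 rad → L = 4.36·(3.105096 + 10.634466 + 5.532849) = 4.36·19.272410 = 84.027707 m
RSL: p² = d² − 2 + 2cos(α−β) − 2d(sin α + sin β) = 89.734256; p = √p² = 9.472817; φ = atan2(cos α + cos β, d − sin α − sin β) − atan2(2, p) = -0.249827 rad; t = (α − φ) mod 2π = 3.651168 rad, q = (β − φ) mod 2π = 1.223415 rad → L = 4.36·(3.651168 + 9.472817 + 1.223415) = 4.36·14.347400 = 62.554665 m
RLR: c = (6 − d² + 2cos(α−β) + 2d(sin α − sin β))/8 = -15.329836, |c| > 1 → infeasible
LRL: c = (6 − d² + 2cos(α−β) − 2d(sin α − sin β))/8 = -9.779281, |c| > 1 → infeasible
Shortest: LSL with L = 57.297691 m ≈ 57.2977 m
Convert LSL to answer units (arcs ×180/π): t = 3.047227·180/π = 174.5933°, p = ρ·p = 4.36·9.286240 = 40.4880 m, q = 0.808205·180/π = 46.3067°, L = 57.2977 m.

LSL: t = 174.5933°, p = 40.4880 m, q = 46.3067°, L = 57.2977 m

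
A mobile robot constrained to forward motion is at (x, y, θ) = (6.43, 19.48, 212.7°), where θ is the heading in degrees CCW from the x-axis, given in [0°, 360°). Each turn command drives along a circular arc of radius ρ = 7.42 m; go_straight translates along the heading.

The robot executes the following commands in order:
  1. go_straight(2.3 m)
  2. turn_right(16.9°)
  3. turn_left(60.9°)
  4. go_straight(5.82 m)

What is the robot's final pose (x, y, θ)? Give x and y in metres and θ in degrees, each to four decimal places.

(-4.0333, 6.2452, 256.7000°)

set_pose: (x, y, θ) = (6.4300, 19.4800, 212.7000°), ρ = 7.42
go_straight(2.3): x += 2.3·cos θ, y += 2.3·sin θ → (4.4945, 18.2374, 212.7000°)
turn_right(16.9°): centre at ρ to the right, rotate −16.9° → (2.5063, 17.3418, 195.8000°)
turn_left(60.9°): centre at ρ to the left, rotate +60.9° → (-2.6944, 11.9091, 256.7000°)
go_straight(5.82): x += 5.82·cos θ, y += 5.82·sin θ → (-4.0333, 6.2452, 256.7000°)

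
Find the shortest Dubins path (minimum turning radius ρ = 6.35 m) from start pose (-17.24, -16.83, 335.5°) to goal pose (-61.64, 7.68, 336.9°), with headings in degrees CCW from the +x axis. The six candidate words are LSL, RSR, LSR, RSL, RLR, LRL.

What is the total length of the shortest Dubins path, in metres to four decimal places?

90.3044 m

Let ψ = atan2(Δy, Δx) = atan2(24.51, -44.40) = 151.1001° be the start→goal bearing.
Normalize: d = |goal − start| / ρ = 50.715876/6.35 = 7.986752, α = (θ_start − ψ) mod 360° = 184.3999° = 3.218385 rad, β = (θ_goal − ψ) mod 360° = 185.7999° = 3.242820 rad.
Common terms: sin α = -0.076717, cos α = -0.997053, sin β = -0.101054, cos β = -0.994881, cos(α−β) = 0.999701, d² = 63.788210. Work in radians in the unit-radius frame; every candidate has L = ρ·(t + p + q).
LSL: p² = 2 + d² − 2cos(α−β) + 2d(sin α − sin β) = 64.177559; p = √p² = 8.011090; φ = atan2(cos β − cos α, d + sin α − sin β) = 0.000271 rad; t = (φ − α) mod 2π = 3.065071 rad, q = (β − φ) mod 2π = 3.242549 rad → L = 6.35·(3.065071 + 8.011090 + 3.242549) = 6.35·14.318710 = 90.923806 m
RSR: p² = 2 + d² − 2cos(α−β) + 2d(sin β − sin α) = 63.400056; p = √p² = 7.962415; φ = atan2(cos α − cos β, d − sin α + sin β) = -0.000273 rad; t = (α − φ) mod 2π = 3.218658 rad, q = (φ − β) mod 2π = 3.040093 rad → L = 6.35·(3.218658 + 7.962415 + 3.040093) = 6.35·14.221166 = 90.304403 m
LSR: p² = d² − 2 + 2cos(α−β) + 2d(sin α + sin β) = 60.947982; p = √p² = 7.806919; φ = atan2(−cos α − cos β, d + sin α + sin β) − atan2(−2, p) = 0.500546 rad; t = (φ − α) mod 2π = 3.565346 rad, q = (φ − β) mod 2π = 3.540911 rad → L = 6.35·(3.565346 + 7.806919 + 3.540911) = 6.35·14.913176 = 94.698669 m
RSL: p² = d² − 2 + 2cos(α−β) − 2d(sin α + sin β) = 66.627244; p = √p² = 8.162551; φ = atan2(cos α + cos β, d − sin α − sin β) − atan2(2, p) = -0.479587 rad; t = (α − φ) mod 2π = 3.697972 rad, q = (β − φ) mod 2π = 3.722407 rad → L = 6.35·(3.697972 + 8.162551 + 3.722407) = 6.35·15.582930 = 98.951605 m
RLR: c = (6 − d² + 2cos(α−β) + 2d(sin α − sin β))/8 = -6.925007, |c| > 1 → infeasible
LRL: c = (6 − d² + 2cos(α−β) − 2d(sin α − sin β))/8 = -7.022195, |c| > 1 → infeasible
Shortest: RSR with L = 90.304403 m ≈ 90.3044 m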